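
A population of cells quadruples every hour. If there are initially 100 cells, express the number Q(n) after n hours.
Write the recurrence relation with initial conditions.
Each hour multiplies the count by 4, so the count after n hours depends only on the count after n-1 hours: Q(n) = 4 × Q(n-1). The starting count gives Q(0) = 100.
Unrolling n times gives the closed form Q(n) = 100 × 4ⁿ.

Q(n) = 4 × Q(n-1), Q(0) = 100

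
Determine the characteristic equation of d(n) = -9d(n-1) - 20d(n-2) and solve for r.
Substitute d(n) = rⁿ and divide through by rⁿ⁻²: r² + 9r + 20 = 0
Factor: (r + 4)(r + 5) = 0, so r = -4, -5.
General solution: d(n) = A·(-4)ⁿ + B·(-5)ⁿ

Characteristic: r² + 9r + 20 = 0, Roots: r = -4, -5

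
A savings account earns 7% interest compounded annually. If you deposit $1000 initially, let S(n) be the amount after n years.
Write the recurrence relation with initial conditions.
Each year the balance grows by 7%, i.e. is multiplied by 1 + 7/100 = 1.07, so S(n) = 1.07 × S(n-1). The initial deposit gives S(0) = 1000.
Unrolling gives the closed form S(n) = 1000 × (1.07)ⁿ.

S(n) = 1.07 × S(n-1), S(0) = 1000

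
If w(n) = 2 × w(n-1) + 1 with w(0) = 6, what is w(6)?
Computing step by step:
w(0) = 6
w(1) = 2 × 6 + 1 = 13
w(2) = 2 × 13 + 1 = 27
w(3) = 2 × 27 + 1 = 55
w(4) = 2 × 55 + 1 = 111
w(5) = 2 × 111 + 1 = 223
w(6) = 2 × 223 + 1 = 447

447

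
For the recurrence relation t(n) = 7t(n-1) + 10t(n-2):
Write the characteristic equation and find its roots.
Substitute t(n) = rⁿ and divide through by rⁿ⁻²: r² - 7r - 10 = 0
Discriminant: 7² + 4·10 = 89, not a perfect square, so by the quadratic formula r = (7 ± √89)/2.
General solution: t(n) = A·r₁ⁿ + B·r₂ⁿ where r₁,r₂ = (7 ± √89)/2

Characteristic: r² - 7r - 10 = 0, Roots: r = (7 ± √89)/2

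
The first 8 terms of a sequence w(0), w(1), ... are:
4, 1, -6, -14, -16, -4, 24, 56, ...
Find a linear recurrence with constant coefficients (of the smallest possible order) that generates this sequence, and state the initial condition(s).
Look for the lowest-order linear relation among consecutive terms.
Observation: w(n) - 2·w(n-1) - (-2)·w(n-2) = 0 holds for the shown terms, and no order-1 relation w(n) = α·w(n-1) + β fits.
Check at n=3: 2·-6 + (-2)·1 = -14. ✓

w(n) = 2w(n-1) - 2w(n-2), w(0) = 4, w(1) = 1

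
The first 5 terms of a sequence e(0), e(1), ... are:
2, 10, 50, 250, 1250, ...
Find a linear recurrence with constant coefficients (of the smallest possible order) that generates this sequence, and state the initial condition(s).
Look for the lowest-order linear relation among consecutive terms.
Observation: each term is 5× the previous.
Check at n=2: 5·10 = 50. ✓

e(n) = 5 × e(n-1), e(0) = 2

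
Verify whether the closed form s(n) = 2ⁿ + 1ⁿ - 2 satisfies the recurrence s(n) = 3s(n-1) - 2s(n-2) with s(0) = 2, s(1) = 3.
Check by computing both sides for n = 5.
From the recurrence with s(0) = 2, s(1) = 3:
  s(0) = 2, s(1) = 3, s(2) = 5, s(3) = 9, s(4) = 17, s(5) = 33
  so the recurrence gives s(5) = 33.
From the proposed closed form s(n) = 2ⁿ + 1ⁿ - 2:
  s(5) = 31.
The recurrence gives 33 but the closed form gives 31, so the closed form does not satisfy the recurrence.

No, the closed form is incorrect.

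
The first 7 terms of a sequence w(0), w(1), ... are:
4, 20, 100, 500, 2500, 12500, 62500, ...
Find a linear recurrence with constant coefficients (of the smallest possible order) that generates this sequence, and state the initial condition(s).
Look for the lowest-order linear relation among consecutive terms.
Observation: each term is 5× the previous.
Check at n=2: 5·20 = 100. ✓

w(n) = 5 × w(n-1), w(0) = 4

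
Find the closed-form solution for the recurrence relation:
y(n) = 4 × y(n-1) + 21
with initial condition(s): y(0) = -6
Recurrence: y(n) = 4 × y(n-1) + 21, initial: y(0) = -6.
Try y(n) = A·4ⁿ + C. Substituting: A·4ⁿ + C = 4(A·4ⁿ⁻¹ + C) + 21 = A·4ⁿ + 4C + 21, so C = 4C + 21, giving C = -7. Then y(0) = A - 7 = -6 gives A = 1.

y(n) = 4ⁿ - 7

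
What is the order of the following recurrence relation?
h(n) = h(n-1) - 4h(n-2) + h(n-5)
The order is the largest lag k for which h(n-k) appears. Here the deepest term is h(n-5), so the order is 5.

Order 5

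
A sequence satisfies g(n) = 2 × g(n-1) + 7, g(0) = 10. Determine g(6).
Computing step by step:
g(0) = 10
g(1) = 2 × 10 + 7 = 27
g(2) = 2 × 27 + 7 = 61
g(3) = 2 × 61 + 7 = 129
g(4) = 2 × 129 + 7 = 265
g(5) = 2 × 265 + 7 = 537
g(6) = 2 × 537 + 7 = 1081

1081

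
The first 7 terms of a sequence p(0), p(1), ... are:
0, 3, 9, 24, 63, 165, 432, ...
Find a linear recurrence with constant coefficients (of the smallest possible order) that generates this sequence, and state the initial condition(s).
Look for the lowest-order linear relation among consecutive terms.
Observation: p(n) - 3·p(n-1) - (-1)·p(n-2) = 0 holds for the shown terms, and no order-1 relation p(n) = α·p(n-1) + β fits.
Check at n=3: 3·9 + (-1)·3 = 24. ✓

p(n) = 3p(n-1) - p(n-2), p(0) = 0, p(1) = 3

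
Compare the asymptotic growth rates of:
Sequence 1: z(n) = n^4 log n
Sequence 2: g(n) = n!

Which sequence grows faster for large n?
Comparing growth rates:
Growth-rate hierarchy: log n ≺ any polynomial ≺ any exponential cⁿ (c>1) ≺ n! ≺ nⁿ.
factorial dominates polynomial degree 4 (with log factor) asymptotically.

g(n) grows faster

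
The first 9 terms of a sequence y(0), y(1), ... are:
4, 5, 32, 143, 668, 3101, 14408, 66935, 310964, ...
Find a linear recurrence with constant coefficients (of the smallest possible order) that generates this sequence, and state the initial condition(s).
Look for the lowest-order linear relation among consecutive terms.
Observation: y(n) - 4·y(n-1) - (3)·y(n-2) = 0 holds for the shown terms, and no order-1 relation y(n) = α·y(n-1) + β fits.
Check at n=3: 4·32 + (3)·5 = 143. ✓

y(n) = 4y(n-1) + 3y(n-2), y(0) = 4, y(1) = 5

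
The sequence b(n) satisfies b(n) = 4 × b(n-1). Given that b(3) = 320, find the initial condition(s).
In general b(n) = 4ⁿ · b(0). At n = 3: b(0) = b(3) / 4^3 = 320 / 64 = 5.

b(0) = 5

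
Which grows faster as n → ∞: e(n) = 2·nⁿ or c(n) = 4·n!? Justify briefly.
Comparing growth rates:
Growth-rate hierarchy: log n ≺ any polynomial ≺ any exponential cⁿ (c>1) ≺ n! ≺ nⁿ.
super-exponential nⁿ dominates factorial asymptotically.

e(n) grows faster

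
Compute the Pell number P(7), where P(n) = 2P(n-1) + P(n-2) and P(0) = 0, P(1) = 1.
Computing the sequence terms:
0, 1, 2, 5, 12, 29, 70, 169

169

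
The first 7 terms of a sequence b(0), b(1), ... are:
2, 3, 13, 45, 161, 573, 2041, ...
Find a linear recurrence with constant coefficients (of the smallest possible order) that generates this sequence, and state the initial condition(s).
Look for the lowest-order linear relation among consecutive terms.
Observation: b(n) - 3·b(n-1) - (2)·b(n-2) = 0 holds for the shown terms, and no order-1 relation b(n) = α·b(n-1) + β fits.
Check at n=3: 3·13 + (2)·3 = 45. ✓

b(n) = 3b(n-1) + 2b(n-2), b(0) = 2, b(1) = 3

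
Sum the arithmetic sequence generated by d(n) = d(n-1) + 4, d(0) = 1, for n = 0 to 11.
Computing the sequence terms: 1, 5, 9, 13, 17, 21, 25, 29, 33, 37, 41, 45
Adding these values together:

276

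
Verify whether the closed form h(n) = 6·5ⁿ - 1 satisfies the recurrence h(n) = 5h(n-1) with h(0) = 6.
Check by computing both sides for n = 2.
From the recurrence with h(0) = 6:
  h(0) = 6, h(1) = 30, h(2) = 150
  so the recurrence gives h(2) = 150.
From the proposed closed form h(n) = 6·5ⁿ - 1:
  h(2) = 149.
The recurrence gives 150 but the closed form gives 149, so the closed form does not satisfy the recurrence.

No, the closed form is incorrect.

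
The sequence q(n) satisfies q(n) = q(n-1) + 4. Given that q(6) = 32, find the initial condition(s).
q(6) = q(0) + 6·4, so q(0) = 32 - 24 = 8.

q(0) = 8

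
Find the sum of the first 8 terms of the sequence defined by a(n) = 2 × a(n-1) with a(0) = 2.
Computing the sequence terms: 2, 4, 8, 16, 32, 64, 128, 256
Adding these values together:

510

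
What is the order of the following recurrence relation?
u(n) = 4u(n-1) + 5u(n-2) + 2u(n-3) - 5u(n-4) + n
The order is the largest lag k for which u(n-k) appears. Here the deepest term is u(n-4) (the n term is non-homogeneous and does not affect the order), so the order is 4.

Order 4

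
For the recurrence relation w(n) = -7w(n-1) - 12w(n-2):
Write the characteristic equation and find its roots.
Substitute w(n) = rⁿ and divide through by rⁿ⁻²: r² + 7r + 12 = 0
Factor: (r + 3)(r + 4) = 0, so r = -3, -4.
General solution: w(n) = A·(-3)ⁿ + B·(-4)ⁿ

Characteristic: r² + 7r + 12 = 0, Roots: r = -3, -4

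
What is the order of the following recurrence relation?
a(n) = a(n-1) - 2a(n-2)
The order is the largest lag k for which a(n-k) appears. Here the deepest term is a(n-2), so the order is 2.

Order 2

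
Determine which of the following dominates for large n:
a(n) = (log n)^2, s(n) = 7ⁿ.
Comparing growth rates:
Growth-rate hierarchy: log n ≺ any polynomial ≺ any exponential cⁿ (c>1) ≺ n! ≺ nⁿ.
exponential base 7 dominates polylogarithmic (log n)^2 asymptotically.

s(n) grows faster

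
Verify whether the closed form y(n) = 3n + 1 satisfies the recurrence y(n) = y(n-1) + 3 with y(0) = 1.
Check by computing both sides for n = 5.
From the recurrence with y(0) = 1:
  y(0) = 1, y(1) = 4, y(2) = 7, y(3) = 10, y(4) = 13, y(5) = 16
  so the recurrence gives y(5) = 16.
From the proposed closed form y(n) = 3n + 1:
  y(5) = 16.
Both sides give 16 at n = 5, and the initial condition(s) match, so the closed form is consistent.

Yes, the closed form is correct.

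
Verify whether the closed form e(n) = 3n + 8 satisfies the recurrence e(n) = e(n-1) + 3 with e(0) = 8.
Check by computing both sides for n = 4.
From the recurrence with e(0) = 8:
  e(0) = 8, e(1) = 11, e(2) = 14, e(3) = 17, e(4) = 20
  so the recurrence gives e(4) = 20.
From the proposed closed form e(n) = 3n + 8:
  e(4) = 20.
Both sides give 20 at n = 4, and the initial condition(s) match, so the closed form is consistent.

Yes, the closed form is correct.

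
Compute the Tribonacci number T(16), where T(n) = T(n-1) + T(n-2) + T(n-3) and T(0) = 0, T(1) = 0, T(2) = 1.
Computing the sequence terms:
0, 0, 1, 1, 2, 4, 7, 13, 24, 44, 81, 149, 274, 504, 927, 1705, 3136

3136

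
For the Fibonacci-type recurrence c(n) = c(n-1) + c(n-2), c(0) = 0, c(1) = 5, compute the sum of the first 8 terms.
Computing the sequence terms: 0, 5, 5, 10, 15, 25, 40, 65
Adding these values together:

165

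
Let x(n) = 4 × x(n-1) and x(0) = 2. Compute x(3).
Computing step by step:
x(0) = 2
x(1) = 4 × 2 = 8
x(2) = 4 × 8 = 32
x(3) = 4 × 32 = 128

128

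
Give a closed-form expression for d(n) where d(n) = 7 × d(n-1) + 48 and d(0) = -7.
Recurrence: d(n) = 7 × d(n-1) + 48, initial: d(0) = -7.
Try d(n) = A·7ⁿ + C. Substituting: A·7ⁿ + C = 7(A·7ⁿ⁻¹ + C) + 48 = A·7ⁿ + 7C + 48, so C = 7C + 48, giving C = -8. Then d(0) = A - 8 = -7 gives A = 1.

d(n) = 7ⁿ - 8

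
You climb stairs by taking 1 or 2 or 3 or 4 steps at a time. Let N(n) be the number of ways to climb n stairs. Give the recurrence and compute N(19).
Condition on the size of the last step (1 to 4): before it there were n-1, …, n-4 stairs climbed, and these cases are disjoint, so N(n) = N(n-1) + N(n-2) + N(n-3) + N(n-4) (order-4 linear recurrence).
Initial conditions by direct count (compositions of i into parts ≤ 4): N(1) = 1; N(2) = 2; N(3) = 4; N(4) = 8.
Iterating the recurrence: N(5) = 15, N(6) = 29, N(7) = 56, N(8) = 108, N(9) = 208, N(10) = 401, N(11) = 773, N(12) = 1490, N(13) = 2872, N(14) = 5536, N(15) = 10671, N(16) = 20569, N(17) = 39648, N(18) = 76424, N(19) = 147312.

N(n) = N(n-1) + N(n-2) + N(n-3) + N(n-4), N(1) = 1, N(2) = 2, N(3) = 4, N(4) = 8; N(19) = 147312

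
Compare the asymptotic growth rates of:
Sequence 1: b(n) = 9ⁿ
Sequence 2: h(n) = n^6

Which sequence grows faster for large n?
Comparing growth rates:
Growth-rate hierarchy: log n ≺ any polynomial ≺ any exponential cⁿ (c>1) ≺ n! ≺ nⁿ.
exponential base 9 dominates polynomial degree 6 asymptotically.

b(n) grows faster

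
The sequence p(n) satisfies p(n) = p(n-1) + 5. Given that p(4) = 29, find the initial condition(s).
p(4) = p(0) + 4·5, so p(0) = 29 - 20 = 9.

p(0) = 9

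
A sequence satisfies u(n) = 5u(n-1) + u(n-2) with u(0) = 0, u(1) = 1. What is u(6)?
Computing the sequence terms:
0, 1, 5, 26, 135, 701, 3640

3640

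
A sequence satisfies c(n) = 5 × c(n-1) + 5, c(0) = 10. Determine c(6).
Computing step by step:
c(0) = 10
c(1) = 5 × 10 + 5 = 55
c(2) = 5 × 55 + 5 = 280
c(3) = 5 × 280 + 5 = 1405
c(4) = 5 × 1405 + 5 = 7030
c(5) = 5 × 7030 + 5 = 35155
c(6) = 5 × 35155 + 5 = 175780

175780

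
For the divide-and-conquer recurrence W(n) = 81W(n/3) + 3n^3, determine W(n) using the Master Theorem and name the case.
Master Theorem template: W(n) = a·W(n/b) + f(n).
Here: a=81, b=3, f(n)=3n^3
Compute log_b(a) = log_3(81) = 4.
f(n) = 3n^3 = O(n^(4-ε)) with ε = 1. Case 1: W(n) = Θ(n^log_b(a)) = Θ(n^4).

Case 1: W(n) = Θ(n^4)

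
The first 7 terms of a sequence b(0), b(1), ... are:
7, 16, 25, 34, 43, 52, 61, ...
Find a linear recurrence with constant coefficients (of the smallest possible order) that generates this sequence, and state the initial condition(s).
Look for the lowest-order linear relation among consecutive terms.
Observation: consecutive differences are constant (= 9).
Check at n=2: 1·16 + 9 = 25. ✓

b(n) = b(n-1) + 9, b(0) = 7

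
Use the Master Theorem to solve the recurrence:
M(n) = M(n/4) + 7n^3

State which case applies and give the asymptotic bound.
Master Theorem template: M(n) = a·M(n/b) + f(n).
Here: a=1, b=4, f(n)=7n^3
Compute log_b(a) = log_4(1) = 0.
f(n) = 7n^3 = Ω(n^(0+ε)) with ε = 3, and the regularity condition holds (a·f(n/b) = (a/b^3)·f(n) with a/b^3 = 4^-3 < 1). Case 3: M(n) = Θ(f(n)) = Θ(n^3).

Case 3: M(n) = Θ(n^3)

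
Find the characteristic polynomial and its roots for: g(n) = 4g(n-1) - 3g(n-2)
Substitute g(n) = rⁿ and divide through by rⁿ⁻²: r² - 4r + 3 = 0
Factor: (r - 1)(r - 3) = 0, so r = 1, 3.
General solution: g(n) = A·1ⁿ + B·3ⁿ

Characteristic: r² - 4r + 3 = 0, Roots: r = 1, 3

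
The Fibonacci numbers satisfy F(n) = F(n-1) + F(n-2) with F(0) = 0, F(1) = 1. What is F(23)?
Computing the sequence terms:
0, 1, 1, 2, 3, 5, 8, 13, 21, 34, 55, 89, 144, 233, 377, 610, 987, 1597, 2584, 4181, 6765, 10946, 17711, 28657

28657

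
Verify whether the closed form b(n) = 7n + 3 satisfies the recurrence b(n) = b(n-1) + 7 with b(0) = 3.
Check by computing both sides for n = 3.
From the recurrence with b(0) = 3:
  b(0) = 3, b(1) = 10, b(2) = 17, b(3) = 24
  so the recurrence gives b(3) = 24.
From the proposed closed form b(n) = 7n + 3:
  b(3) = 24.
Both sides give 24 at n = 3, and the initial condition(s) match, so the closed form is consistent.

Yes, the closed form is correct.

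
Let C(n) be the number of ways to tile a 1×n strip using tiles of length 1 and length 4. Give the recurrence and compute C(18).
Condition on the last tile: it has length 1 (leaving a 1×(n-1) strip) or length 4 (leaving a 1×(n-4) strip), so C(n) = C(n-1) + C(n-4) (order-4 linear recurrence).
For 0 ≤ i < 4 only unit tiles fit, so C(i) = 1.
Iterating the recurrence: C(4) = 2, C(5) = 3, C(6) = 4, C(7) = 5, C(8) = 7, C(9) = 10, C(10) = 14, C(11) = 19, C(12) = 26, C(13) = 36, C(14) = 50, C(15) = 69, C(16) = 95, C(17) = 131, C(18) = 181.

C(n) = C(n-1) + C(n-4), with C(i) = 1 for 0 ≤ i < 4; C(18) = 181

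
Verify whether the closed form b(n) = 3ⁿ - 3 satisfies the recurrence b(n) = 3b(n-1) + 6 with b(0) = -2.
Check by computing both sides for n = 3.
From the recurrence with b(0) = -2:
  b(0) = -2, b(1) = 0, b(2) = 6, b(3) = 24
  so the recurrence gives b(3) = 24.
From the proposed closed form b(n) = 3ⁿ - 3:
  b(3) = 24.
Both sides give 24 at n = 3, and the initial condition(s) match, so the closed form is consistent.

Yes, the closed form is correct.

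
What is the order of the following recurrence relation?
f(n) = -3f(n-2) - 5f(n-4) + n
The order is the largest lag k for which f(n-k) appears. Here the deepest term is f(n-4) (the n term is non-homogeneous and does not affect the order), so the order is 4.

Order 4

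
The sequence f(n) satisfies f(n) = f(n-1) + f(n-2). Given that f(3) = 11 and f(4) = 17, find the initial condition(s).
Work backwards using f(k) = f(k+2) - f(k+1):
f(2) = f(4) - f(3) = 17 - 11 = 6
f(1) = f(3) - f(2) = 11 - 6 = 5
f(0) = f(2) - f(1) = 6 - 5 = 1

f(0) = 1, f(1) = 5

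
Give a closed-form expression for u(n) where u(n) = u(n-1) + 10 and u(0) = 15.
Recurrence: u(n) = u(n-1) + 10, initial: u(0) = 15.
Each step adds 10, so u(n) = u(0) + 10n = 10n + 15.

u(n) = 10n + 15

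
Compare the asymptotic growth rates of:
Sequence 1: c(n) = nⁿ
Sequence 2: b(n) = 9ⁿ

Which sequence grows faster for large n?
Comparing growth rates:
Growth-rate hierarchy: log n ≺ any polynomial ≺ any exponential cⁿ (c>1) ≺ n! ≺ nⁿ.
super-exponential nⁿ dominates exponential base 9 asymptotically.

c(n) grows faster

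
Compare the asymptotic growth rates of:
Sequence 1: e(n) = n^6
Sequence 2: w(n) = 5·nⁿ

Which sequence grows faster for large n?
Comparing growth rates:
Growth-rate hierarchy: log n ≺ any polynomial ≺ any exponential cⁿ (c>1) ≺ n! ≺ nⁿ.
super-exponential nⁿ dominates polynomial degree 6 asymptotically.

w(n) grows faster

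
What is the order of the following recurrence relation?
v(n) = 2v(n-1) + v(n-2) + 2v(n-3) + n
The order is the largest lag k for which v(n-k) appears. Here the deepest term is v(n-3) (the n term is non-homogeneous and does not affect the order), so the order is 3.

Order 3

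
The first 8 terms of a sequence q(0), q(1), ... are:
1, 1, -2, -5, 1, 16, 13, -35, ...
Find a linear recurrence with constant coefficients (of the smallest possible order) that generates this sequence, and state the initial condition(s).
Look for the lowest-order linear relation among consecutive terms.
Observation: q(n) - 1·q(n-1) - (-3)·q(n-2) = 0 holds for the shown terms, and no order-1 relation q(n) = α·q(n-1) + β fits.
Check at n=3: 1·-2 + (-3)·1 = -5. ✓

q(n) = q(n-1) - 3q(n-2), q(0) = 1, q(1) = 1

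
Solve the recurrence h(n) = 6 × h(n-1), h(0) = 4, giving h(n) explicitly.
Recurrence: h(n) = 6 × h(n-1), initial: h(0) = 4.
Each term is 6 times the previous, so this is geometric with ratio 6. After n steps: h(n) = h(0)·6ⁿ = 4·6ⁿ.

h(n) = 4·6ⁿ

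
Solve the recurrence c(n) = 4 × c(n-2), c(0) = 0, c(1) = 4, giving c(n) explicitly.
Recurrence: c(n) = 4 × c(n-2), initial: c(0) = 0, c(1) = 4.
Characteristic equation: r² - 4 = 0, which factors as (r - 2)(r + 2) = 0, so r = 2, -2. General solution c(n) = A·2ⁿ + B·(-2)ⁿ. From c(0) = 0: A + B = 0. From c(1) = 4: 2A - 2B = 4. Solving gives A = 1, B = -1.

c(n) = 2ⁿ - (-2)ⁿ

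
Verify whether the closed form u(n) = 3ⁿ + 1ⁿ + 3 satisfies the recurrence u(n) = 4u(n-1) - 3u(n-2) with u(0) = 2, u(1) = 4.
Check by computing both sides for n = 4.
From the recurrence with u(0) = 2, u(1) = 4:
  u(0) = 2, u(1) = 4, u(2) = 10, u(3) = 28, u(4) = 82
  so the recurrence gives u(4) = 82.
From the proposed closed form u(n) = 3ⁿ + 1ⁿ + 3:
  u(4) = 85.
The recurrence gives 82 but the closed form gives 85, so the closed form does not satisfy the recurrence.

No, the closed form is incorrect.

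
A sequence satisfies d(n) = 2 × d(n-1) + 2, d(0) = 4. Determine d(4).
Computing step by step:
d(0) = 4
d(1) = 2 × 4 + 2 = 10
d(2) = 2 × 10 + 2 = 22
d(3) = 2 × 22 + 2 = 46
d(4) = 2 × 46 + 2 = 94

94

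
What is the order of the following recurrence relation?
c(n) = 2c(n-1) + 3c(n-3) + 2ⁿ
The order is the largest lag k for which c(n-k) appears. Here the deepest term is c(n-3) (the 2ⁿ term is non-homogeneous and does not affect the order), so the order is 3.

Order 3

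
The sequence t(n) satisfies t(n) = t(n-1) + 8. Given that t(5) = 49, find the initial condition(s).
t(5) = t(0) + 5·8, so t(0) = 49 - 40 = 9.

t(0) = 9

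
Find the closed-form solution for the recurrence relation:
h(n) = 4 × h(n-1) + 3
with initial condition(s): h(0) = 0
Recurrence: h(n) = 4 × h(n-1) + 3, initial: h(0) = 0.
Try h(n) = A·4ⁿ + C. Substituting: A·4ⁿ + C = 4(A·4ⁿ⁻¹ + C) + 3 = A·4ⁿ + 4C + 3, so C = 4C + 3, giving C = -1. Then h(0) = A - 1 = 0 gives A = 1.

h(n) = 4ⁿ - 1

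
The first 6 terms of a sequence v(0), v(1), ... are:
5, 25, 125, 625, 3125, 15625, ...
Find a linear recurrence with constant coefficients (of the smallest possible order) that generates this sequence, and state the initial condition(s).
Look for the lowest-order linear relation among consecutive terms.
Observation: each term is 5× the previous.
Check at n=2: 5·25 = 125. ✓

v(n) = 5 × v(n-1), v(0) = 5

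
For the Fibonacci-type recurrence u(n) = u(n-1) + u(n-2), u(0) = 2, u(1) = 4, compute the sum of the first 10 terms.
Computing the sequence terms: 2, 4, 6, 10, 16, 26, 42, 68, 110, 178
Adding these values together:

462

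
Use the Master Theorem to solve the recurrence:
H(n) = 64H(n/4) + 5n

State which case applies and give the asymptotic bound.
Master Theorem template: H(n) = a·H(n/b) + f(n).
Here: a=64, b=4, f(n)=5n
Compute log_b(a) = log_4(64) = 3.
f(n) = 5n = O(n^(3-ε)) with ε = 2. Case 1: H(n) = Θ(n^log_b(a)) = Θ(n^3).

Case 1: H(n) = Θ(n^3)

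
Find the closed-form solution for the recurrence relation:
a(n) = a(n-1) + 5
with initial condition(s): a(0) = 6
Recurrence: a(n) = a(n-1) + 5, initial: a(0) = 6.
Each step adds 5, so a(n) = a(0) + 5n = 5n + 6.

a(n) = 5n + 6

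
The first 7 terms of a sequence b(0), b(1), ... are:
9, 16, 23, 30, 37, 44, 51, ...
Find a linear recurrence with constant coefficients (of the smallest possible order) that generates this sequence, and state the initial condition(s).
Look for the lowest-order linear relation among consecutive terms.
Observation: consecutive differences are constant (= 7).
Check at n=2: 1·16 + 7 = 23. ✓

b(n) = b(n-1) + 7, b(0) = 9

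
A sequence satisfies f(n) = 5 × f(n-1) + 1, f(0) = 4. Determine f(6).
Computing step by step:
f(0) = 4
f(1) = 5 × 4 + 1 = 21
f(2) = 5 × 21 + 1 = 106
f(3) = 5 × 106 + 1 = 531
f(4) = 5 × 531 + 1 = 2656
f(5) = 5 × 2656 + 1 = 13281
f(6) = 5 × 13281 + 1 = 66406

66406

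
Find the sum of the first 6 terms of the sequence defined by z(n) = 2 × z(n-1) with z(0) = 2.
Computing the sequence terms: 2, 4, 8, 16, 32, 64
Adding these values together:

126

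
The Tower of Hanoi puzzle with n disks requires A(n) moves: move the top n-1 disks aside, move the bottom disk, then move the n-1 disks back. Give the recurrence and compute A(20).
Moving n disks = move the top n-1 disks aside (A(n-1) moves) + move the largest disk (1 move) + move the n-1 disks back on top (A(n-1) moves), so A(n) = 2A(n-1) + 1, with A(1) = 1 (a single disk takes one move).
First terms: 1, 3, 7, 15, 31, 63, … — each is one less than a power of 2. Indeed A(n) + 1 = 2(A(n-1) + 1) with A(1) + 1 = 2, so A(n) + 1 = 2ⁿ and A(n) = 2ⁿ - 1.
Hence A(20) = 2^20 - 1 = 1048576 - 1 = 1048575.

A(n) = 2A(n-1) + 1, A(1) = 1; A(20) = 1048575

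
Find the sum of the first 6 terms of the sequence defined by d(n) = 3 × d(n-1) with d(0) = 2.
Computing the sequence terms: 2, 6, 18, 54, 162, 486
Adding these values together:

728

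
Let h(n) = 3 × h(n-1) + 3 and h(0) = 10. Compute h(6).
Computing step by step:
h(0) = 10
h(1) = 3 × 10 + 3 = 33
h(2) = 3 × 33 + 3 = 102
h(3) = 3 × 102 + 3 = 309
h(4) = 3 × 309 + 3 = 930
h(5) = 3 × 930 + 3 = 2793
h(6) = 3 × 2793 + 3 = 8382

8382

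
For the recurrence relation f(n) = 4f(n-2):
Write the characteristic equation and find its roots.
Substitute f(n) = rⁿ and divide through by rⁿ⁻²: r² - 4 = 0
Factor: (r + 2)(r - 2) = 0, so r = -2, 2.
General solution: f(n) = A·(-2)ⁿ + B·2ⁿ

Characteristic: r² - 4 = 0, Roots: r = -2, 2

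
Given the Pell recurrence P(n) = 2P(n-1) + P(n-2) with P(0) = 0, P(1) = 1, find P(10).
Computing the sequence terms:
0, 1, 2, 5, 12, 29, 70, 169, 408, 985, 2378

2378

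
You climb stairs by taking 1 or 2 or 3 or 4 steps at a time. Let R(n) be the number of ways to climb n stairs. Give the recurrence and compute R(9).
Condition on the size of the last step (1 to 4): before it there were n-1, …, n-4 stairs climbed, and these cases are disjoint, so R(n) = R(n-1) + R(n-2) + R(n-3) + R(n-4) (order-4 linear recurrence).
Initial conditions by direct count (compositions of i into parts ≤ 4): R(1) = 1; R(2) = 2; R(3) = 4; R(4) = 8.
Iterating the recurrence: R(5) = 15, R(6) = 29, R(7) = 56, R(8) = 108, R(9) = 208.

R(n) = R(n-1) + R(n-2) + R(n-3) + R(n-4), R(1) = 1, R(2) = 2, R(3) = 4, R(4) = 8; R(9) = 208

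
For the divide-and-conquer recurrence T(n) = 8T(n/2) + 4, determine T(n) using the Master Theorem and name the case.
Master Theorem template: T(n) = a·T(n/b) + f(n).
Here: a=8, b=2, f(n)=4
Compute log_b(a) = log_2(8) = 3.
f(n) = 4 = O(n^(3-ε)) with ε = 3. Case 1: T(n) = Θ(n^log_b(a)) = Θ(n^3).

Case 1: T(n) = Θ(n^3)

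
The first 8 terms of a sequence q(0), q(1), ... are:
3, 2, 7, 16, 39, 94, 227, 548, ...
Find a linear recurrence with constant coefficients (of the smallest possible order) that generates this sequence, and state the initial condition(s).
Look for the lowest-order linear relation among consecutive terms.
Observation: q(n) - 2·q(n-1) - (1)·q(n-2) = 0 holds for the shown terms, and no order-1 relation q(n) = α·q(n-1) + β fits.
Check at n=3: 2·7 + (1)·2 = 16. ✓

q(n) = 2q(n-1) + q(n-2), q(0) = 3, q(1) = 2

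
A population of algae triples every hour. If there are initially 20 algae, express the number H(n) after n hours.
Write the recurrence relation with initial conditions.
Each hour multiplies the count by 3, so the count after n hours depends only on the count after n-1 hours: H(n) = 3 × H(n-1). The starting count gives H(0) = 20.
Unrolling n times gives the closed form H(n) = 20 × 3ⁿ.

H(n) = 3 × H(n-1), H(0) = 20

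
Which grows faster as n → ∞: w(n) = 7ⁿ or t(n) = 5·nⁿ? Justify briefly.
Comparing growth rates:
Growth-rate hierarchy: log n ≺ any polynomial ≺ any exponential cⁿ (c>1) ≺ n! ≺ nⁿ.
super-exponential nⁿ dominates exponential base 7 asymptotically.

t(n) grows faster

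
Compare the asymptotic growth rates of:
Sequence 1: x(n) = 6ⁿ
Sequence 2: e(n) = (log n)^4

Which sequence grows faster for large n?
Comparing growth rates:
Growth-rate hierarchy: log n ≺ any polynomial ≺ any exponential cⁿ (c>1) ≺ n! ≺ nⁿ.
exponential base 6 dominates polylogarithmic (log n)^4 asymptotically.

x(n) grows faster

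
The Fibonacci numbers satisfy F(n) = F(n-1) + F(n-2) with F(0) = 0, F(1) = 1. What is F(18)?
Computing the sequence terms:
0, 1, 1, 2, 3, 5, 8, 13, 21, 34, 55, 89, 144, 233, 377, 610, 987, 1597, 2584

2584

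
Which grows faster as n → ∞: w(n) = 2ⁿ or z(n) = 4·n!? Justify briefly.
Comparing growth rates:
Growth-rate hierarchy: log n ≺ any polynomial ≺ any exponential cⁿ (c>1) ≺ n! ≺ nⁿ.
factorial dominates exponential base 2 asymptotically.

z(n) grows faster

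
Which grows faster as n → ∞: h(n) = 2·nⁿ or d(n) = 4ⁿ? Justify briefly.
Comparing growth rates:
Growth-rate hierarchy: log n ≺ any polynomial ≺ any exponential cⁿ (c>1) ≺ n! ≺ nⁿ.
super-exponential nⁿ dominates exponential base 4 asymptotically.

h(n) grows faster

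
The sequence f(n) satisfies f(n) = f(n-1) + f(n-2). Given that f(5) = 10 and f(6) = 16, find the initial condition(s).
Work backwards using f(k) = f(k+2) - f(k+1):
f(4) = f(6) - f(5) = 16 - 10 = 6
f(3) = f(5) - f(4) = 10 - 6 = 4
f(2) = f(4) - f(3) = 6 - 4 = 2
f(1) = f(3) - f(2) = 4 - 2 = 2
f(0) = f(2) - f(1) = 2 - 2 = 0

f(0) = 0, f(1) = 2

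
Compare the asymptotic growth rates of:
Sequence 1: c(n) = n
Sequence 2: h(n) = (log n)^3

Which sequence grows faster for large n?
Comparing growth rates:
Growth-rate hierarchy: log n ≺ any polynomial ≺ any exponential cⁿ (c>1) ≺ n! ≺ nⁿ.
polynomial degree 1 dominates polylogarithmic (log n)^3 asymptotically.

c(n) grows faster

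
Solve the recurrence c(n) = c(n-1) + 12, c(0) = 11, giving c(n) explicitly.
Recurrence: c(n) = c(n-1) + 12, initial: c(0) = 11.
Each step adds 12, so c(n) = c(0) + 12n = 12n + 11.

c(n) = 12n + 11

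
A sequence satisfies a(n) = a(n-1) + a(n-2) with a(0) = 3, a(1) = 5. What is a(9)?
Computing the sequence terms:
3, 5, 8, 13, 21, 34, 55, 89, 144, 233

233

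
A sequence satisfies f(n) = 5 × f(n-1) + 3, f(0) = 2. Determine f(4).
Computing step by step:
f(0) = 2
f(1) = 5 × 2 + 3 = 13
f(2) = 5 × 13 + 3 = 68
f(3) = 5 × 68 + 3 = 343
f(4) = 5 × 343 + 3 = 1718

1718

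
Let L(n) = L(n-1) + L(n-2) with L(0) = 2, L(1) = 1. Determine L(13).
Computing the sequence terms:
2, 1, 3, 4, 7, 11, 18, 29, 47, 76, 123, 199, 322, 521

521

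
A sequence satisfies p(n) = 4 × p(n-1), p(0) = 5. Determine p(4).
Computing step by step:
p(0) = 5
p(1) = 4 × 5 = 20
p(2) = 4 × 20 = 80
p(3) = 4 × 80 = 320
p(4) = 4 × 320 = 1280

1280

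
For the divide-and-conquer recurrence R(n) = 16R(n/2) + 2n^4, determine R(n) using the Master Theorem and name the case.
Master Theorem template: R(n) = a·R(n/b) + f(n).
Here: a=16, b=2, f(n)=2n^4
Compute log_b(a) = log_2(16) = 4.
f(n) = 2n^4 = Θ(n^4). Case 2: R(n) = Θ(n^4 log n).

Case 2: R(n) = Θ(n^4 log n)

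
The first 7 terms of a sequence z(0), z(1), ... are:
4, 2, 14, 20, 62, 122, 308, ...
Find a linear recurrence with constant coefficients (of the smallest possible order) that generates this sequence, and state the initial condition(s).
Look for the lowest-order linear relation among consecutive terms.
Observation: z(n) - 1·z(n-1) - (3)·z(n-2) = 0 holds for the shown terms, and no order-1 relation z(n) = α·z(n-1) + β fits.
Check at n=3: 1·14 + (3)·2 = 20. ✓

z(n) = z(n-1) + 3z(n-2), z(0) = 4, z(1) = 2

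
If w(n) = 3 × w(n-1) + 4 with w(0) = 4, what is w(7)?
Computing step by step:
w(0) = 4
w(1) = 3 × 4 + 4 = 16
w(2) = 3 × 16 + 4 = 52
w(3) = 3 × 52 + 4 = 160
w(4) = 3 × 160 + 4 = 484
w(5) = 3 × 484 + 4 = 1456
w(6) = 3 × 1456 + 4 = 4372
w(7) = 3 × 4372 + 4 = 13120

13120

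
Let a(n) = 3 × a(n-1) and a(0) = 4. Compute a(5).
Computing step by step:
a(0) = 4
a(1) = 3 × 4 = 12
a(2) = 3 × 12 = 36
a(3) = 3 × 36 = 108
a(4) = 3 × 108 = 324
a(5) = 3 × 324 = 972

972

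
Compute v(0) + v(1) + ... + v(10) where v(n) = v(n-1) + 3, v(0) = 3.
Computing the sequence terms: 3, 6, 9, 12, 15, 18, 21, 24, 27, 30, 33
Adding these values together:

198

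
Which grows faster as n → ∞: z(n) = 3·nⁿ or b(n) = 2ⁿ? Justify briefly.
Comparing growth rates:
Growth-rate hierarchy: log n ≺ any polynomial ≺ any exponential cⁿ (c>1) ≺ n! ≺ nⁿ.
super-exponential nⁿ dominates exponential base 2 asymptotically.

z(n) grows faster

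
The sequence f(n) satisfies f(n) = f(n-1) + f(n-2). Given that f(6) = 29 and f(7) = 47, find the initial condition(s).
Work backwards using f(k) = f(k+2) - f(k+1):
f(5) = f(7) - f(6) = 47 - 29 = 18
f(4) = f(6) - f(5) = 29 - 18 = 11
f(3) = f(5) - f(4) = 18 - 11 = 7
f(2) = f(4) - f(3) = 11 - 7 = 4
f(1) = f(3) - f(2) = 7 - 4 = 3
f(0) = f(2) - f(1) = 4 - 3 = 1

f(0) = 1, f(1) = 3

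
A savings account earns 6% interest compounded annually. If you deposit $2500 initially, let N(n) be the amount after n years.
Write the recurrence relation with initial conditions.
Each year the balance grows by 6%, i.e. is multiplied by 1 + 6/100 = 1.06, so N(n) = 1.06 × N(n-1). The initial deposit gives N(0) = 2500.
Unrolling gives the closed form N(n) = 2500 × (1.06)ⁿ.

N(n) = 1.06 × N(n-1), N(0) = 2500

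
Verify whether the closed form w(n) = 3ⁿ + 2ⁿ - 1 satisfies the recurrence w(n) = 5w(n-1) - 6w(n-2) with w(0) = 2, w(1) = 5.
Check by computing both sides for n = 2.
From the recurrence with w(0) = 2, w(1) = 5:
  w(0) = 2, w(1) = 5, w(2) = 13
  so the recurrence gives w(2) = 13.
From the proposed closed form w(n) = 3ⁿ + 2ⁿ - 1:
  w(2) = 12.
The recurrence gives 13 but the closed form gives 12, so the closed form does not satisfy the recurrence.

No, the closed form is incorrect.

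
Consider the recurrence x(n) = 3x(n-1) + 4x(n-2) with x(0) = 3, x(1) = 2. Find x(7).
Computing the sequence terms:
3, 2, 18, 62, 258, 1022, 4098, 16382

16382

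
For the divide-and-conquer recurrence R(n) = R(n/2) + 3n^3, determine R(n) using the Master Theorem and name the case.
Master Theorem template: R(n) = a·R(n/b) + f(n).
Here: a=1, b=2, f(n)=3n^3
Compute log_b(a) = log_2(1) = 0.
f(n) = 3n^3 = Ω(n^(0+ε)) with ε = 3, and the regularity condition holds (a·f(n/b) = (a/b^3)·f(n) with a/b^3 = 2^-3 < 1). Case 3: R(n) = Θ(f(n)) = Θ(n^3).

Case 3: R(n) = Θ(n^3)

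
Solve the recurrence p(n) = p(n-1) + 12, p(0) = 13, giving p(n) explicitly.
Recurrence: p(n) = p(n-1) + 12, initial: p(0) = 13.
Each step adds 12, so p(n) = p(0) + 12n = 12n + 13.

p(n) = 12n + 13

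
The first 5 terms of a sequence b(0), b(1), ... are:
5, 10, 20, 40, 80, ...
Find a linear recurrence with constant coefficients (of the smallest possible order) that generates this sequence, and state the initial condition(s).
Look for the lowest-order linear relation among consecutive terms.
Observation: each term is 2× the previous.
Check at n=2: 2·10 = 20. ✓

b(n) = 2 × b(n-1), b(0) = 5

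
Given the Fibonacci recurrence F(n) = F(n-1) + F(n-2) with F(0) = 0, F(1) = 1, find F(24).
Computing the sequence terms:
0, 1, 1, 2, 3, 5, 8, 13, 21, 34, 55, 89, 144, 233, 377, 610, 987, 1597, 2584, 4181, 6765, 10946, 17711, 28657, 46368

46368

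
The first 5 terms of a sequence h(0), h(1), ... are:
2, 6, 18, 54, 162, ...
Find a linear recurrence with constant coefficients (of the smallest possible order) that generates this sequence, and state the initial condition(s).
Look for the lowest-order linear relation among consecutive terms.
Observation: each term is 3× the previous.
Check at n=2: 3·6 = 18. ✓

h(n) = 3 × h(n-1), h(0) = 2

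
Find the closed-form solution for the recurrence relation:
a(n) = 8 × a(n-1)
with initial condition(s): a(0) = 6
Recurrence: a(n) = 8 × a(n-1), initial: a(0) = 6.
Each term is 8 times the previous, so this is geometric with ratio 8. After n steps: a(n) = a(0)·8ⁿ = 6·8ⁿ.

a(n) = 6·8ⁿ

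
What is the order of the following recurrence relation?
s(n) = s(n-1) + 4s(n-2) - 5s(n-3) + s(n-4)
The order is the largest lag k for which s(n-k) appears. Here the deepest term is s(n-4), so the order is 4.

Order 4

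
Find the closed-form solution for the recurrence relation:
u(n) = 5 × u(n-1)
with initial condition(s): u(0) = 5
Recurrence: u(n) = 5 × u(n-1), initial: u(0) = 5.
Each term is 5 times the previous, so this is geometric with ratio 5. After n steps: u(n) = u(0)·5ⁿ = 5·5ⁿ.

u(n) = 5·5ⁿ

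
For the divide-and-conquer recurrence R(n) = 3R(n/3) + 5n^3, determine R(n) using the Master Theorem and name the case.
Master Theorem template: R(n) = a·R(n/b) + f(n).
Here: a=3, b=3, f(n)=5n^3
Compute log_b(a) = log_3(3) = 1.
f(n) = 5n^3 = Ω(n^(1+ε)) with ε = 2, and the regularity condition holds (a·f(n/b) = (a/b^3)·f(n) with a/b^3 = 3^-2 < 1). Case 3: R(n) = Θ(f(n)) = Θ(n^3).

Case 3: R(n) = Θ(n^3)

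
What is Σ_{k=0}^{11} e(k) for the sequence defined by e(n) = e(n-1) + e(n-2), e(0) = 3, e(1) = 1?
Computing the sequence terms: 3, 1, 4, 5, 9, 14, 23, 37, 60, 97, 157, 254
Adding these values together:

664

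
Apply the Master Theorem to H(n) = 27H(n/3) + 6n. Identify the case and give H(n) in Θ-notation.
Master Theorem template: H(n) = a·H(n/b) + f(n).
Here: a=27, b=3, f(n)=6n
Compute log_b(a) = log_3(27) = 3.
f(n) = 6n = O(n^(3-ε)) with ε = 2. Case 1: H(n) = Θ(n^log_b(a)) = Θ(n^3).

Case 1: H(n) = Θ(n^3)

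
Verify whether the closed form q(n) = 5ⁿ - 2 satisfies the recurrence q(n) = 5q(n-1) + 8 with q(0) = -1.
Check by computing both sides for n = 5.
From the recurrence with q(0) = -1:
  q(0) = -1, q(1) = 3, q(2) = 23, q(3) = 123, q(4) = 623, q(5) = 3123
  so the recurrence gives q(5) = 3123.
From the proposed closed form q(n) = 5ⁿ - 2:
  q(5) = 3123.
Both sides give 3123 at n = 5, and the initial condition(s) match, so the closed form is consistent.

Yes, the closed form is correct.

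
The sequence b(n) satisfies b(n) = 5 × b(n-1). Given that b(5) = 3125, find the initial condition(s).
In general b(n) = 5ⁿ · b(0). At n = 5: b(0) = b(5) / 5^5 = 3125 / 3125 = 1.

b(0) = 1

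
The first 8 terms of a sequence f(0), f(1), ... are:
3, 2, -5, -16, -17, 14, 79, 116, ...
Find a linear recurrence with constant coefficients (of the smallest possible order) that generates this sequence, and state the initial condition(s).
Look for the lowest-order linear relation among consecutive terms.
Observation: f(n) - 2·f(n-1) - (-3)·f(n-2) = 0 holds for the shown terms, and no order-1 relation f(n) = α·f(n-1) + β fits.
Check at n=3: 2·-5 + (-3)·2 = -16. ✓

f(n) = 2f(n-1) - 3f(n-2), f(0) = 3, f(1) = 2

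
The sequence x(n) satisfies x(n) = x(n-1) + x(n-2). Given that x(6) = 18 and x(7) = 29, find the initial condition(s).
Work backwards using x(k) = x(k+2) - x(k+1):
x(5) = x(7) - x(6) = 29 - 18 = 11
x(4) = x(6) - x(5) = 18 - 11 = 7
x(3) = x(5) - x(4) = 11 - 7 = 4
x(2) = x(4) - x(3) = 7 - 4 = 3
x(1) = x(3) - x(2) = 4 - 3 = 1
x(0) = x(2) - x(1) = 3 - 1 = 2

x(0) = 2, x(1) = 1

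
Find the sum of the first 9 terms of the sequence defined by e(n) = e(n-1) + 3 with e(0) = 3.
Computing the sequence terms: 3, 6, 9, 12, 15, 18, 21, 24, 27
Adding these values together:

135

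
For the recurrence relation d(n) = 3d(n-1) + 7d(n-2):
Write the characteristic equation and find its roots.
Substitute d(n) = rⁿ and divide through by rⁿ⁻²: r² - 3r - 7 = 0
Discriminant: 3² + 4·7 = 37, not a perfect square, so by the quadratic formula r = (3 ± √37)/2.
General solution: d(n) = A·r₁ⁿ + B·r₂ⁿ where r₁,r₂ = (3 ± √37)/2

Characteristic: r² - 3r - 7 = 0, Roots: r = (3 ± √37)/2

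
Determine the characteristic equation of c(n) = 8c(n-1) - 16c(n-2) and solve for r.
Substitute c(n) = rⁿ and divide through by rⁿ⁻²: r² - 8r + 16 = 0
Factor: (r - 4)² = 0, so r = 4 (double root).
General solution: c(n) = (A + Bn)·4ⁿ

Characteristic: r² - 8r + 16 = 0, Roots: r = 4 (double root)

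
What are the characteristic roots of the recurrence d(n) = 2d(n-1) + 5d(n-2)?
Substitute d(n) = rⁿ and divide through by rⁿ⁻²: r² - 2r - 5 = 0
Discriminant: 2² + 4·5 = 24, not a perfect square, so by the quadratic formula r = (2 ± √24)/2.
General solution: d(n) = A·r₁ⁿ + B·r₂ⁿ where r₁,r₂ = (2 ± √24)/2

Characteristic: r² - 2r - 5 = 0, Roots: r = (2 ± √24)/2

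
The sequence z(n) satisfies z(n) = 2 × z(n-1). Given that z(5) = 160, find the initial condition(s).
In general z(n) = 2ⁿ · z(0). At n = 5: z(0) = z(5) / 2^5 = 160 / 32 = 5.

z(0) = 5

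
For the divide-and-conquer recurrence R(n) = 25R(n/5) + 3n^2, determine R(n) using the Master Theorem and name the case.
Master Theorem template: R(n) = a·R(n/b) + f(n).
Here: a=25, b=5, f(n)=3n^2
Compute log_b(a) = log_5(25) = 2.
f(n) = 3n^2 = Θ(n^2). Case 2: R(n) = Θ(n^2 log n).

Case 2: R(n) = Θ(n^2 log n)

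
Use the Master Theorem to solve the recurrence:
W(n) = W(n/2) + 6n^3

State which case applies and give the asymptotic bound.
Master Theorem template: W(n) = a·W(n/b) + f(n).
Here: a=1, b=2, f(n)=6n^3
Compute log_b(a) = log_2(1) = 0.
f(n) = 6n^3 = Ω(n^(0+ε)) with ε = 3, and the regularity condition holds (a·f(n/b) = (a/b^3)·f(n) with a/b^3 = 2^-3 < 1). Case 3: W(n) = Θ(f(n)) = Θ(n^3).

Case 3: W(n) = Θ(n^3)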